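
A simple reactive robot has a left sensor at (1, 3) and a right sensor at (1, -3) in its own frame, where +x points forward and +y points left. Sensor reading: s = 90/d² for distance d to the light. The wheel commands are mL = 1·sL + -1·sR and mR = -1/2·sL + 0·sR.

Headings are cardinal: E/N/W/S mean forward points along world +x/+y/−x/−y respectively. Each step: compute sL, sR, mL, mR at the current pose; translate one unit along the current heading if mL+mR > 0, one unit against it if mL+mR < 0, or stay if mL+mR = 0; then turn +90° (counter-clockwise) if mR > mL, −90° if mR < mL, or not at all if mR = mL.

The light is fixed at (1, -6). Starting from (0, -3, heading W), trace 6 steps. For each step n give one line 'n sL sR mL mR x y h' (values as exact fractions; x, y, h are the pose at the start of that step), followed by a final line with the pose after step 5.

n=0: pose=(0,-3,W); sL=45/2, sR=9/4; mL=81/4, mR=-45/4; mL+mR=9 → advance +1; mR−mL=-63/2 → turn -1·90°
n=1: pose=(-1,-3,N); sL=90/41, sR=90/17; mL=-2160/697, mR=-45/41; mL+mR=-2925/697 → advance -1; mR−mL=1395/697 → turn +1·90°
n=2: pose=(-1,-4,W); sL=9, sR=45/17; mL=108/17, mR=-9/2; mL+mR=63/34 → advance +1; mR−mL=-369/34 → turn -1·90°
n=3: pose=(-2,-4,N); sL=2, sR=10; mL=-8, mR=-1; mL+mR=-9 → advance -1; mR−mL=7 → turn +1·90°
n=4: pose=(-2,-5,W); sL=9/2, sR=45/16; mL=27/16, mR=-9/4; mL+mR=-9/16 → advance -1; mR−mL=-63/16 → turn -1·90°
n=5: pose=(-1,-5,N); sL=90/29, sR=18; mL=-432/29, mR=-45/29; mL+mR=-477/29 → advance -1; mR−mL=387/29 → turn +1·90°

0 45/2 9/4 81/4 -45/4 0 -3 W
1 90/41 90/17 -2160/697 -45/41 -1 -3 N
2 9 45/17 108/17 -9/2 -1 -4 W
3 2 10 -8 -1 -2 -4 N
4 9/2 45/16 27/16 -9/4 -2 -5 W
5 90/29 18 -432/29 -45/29 -1 -5 N
final -1 -6 W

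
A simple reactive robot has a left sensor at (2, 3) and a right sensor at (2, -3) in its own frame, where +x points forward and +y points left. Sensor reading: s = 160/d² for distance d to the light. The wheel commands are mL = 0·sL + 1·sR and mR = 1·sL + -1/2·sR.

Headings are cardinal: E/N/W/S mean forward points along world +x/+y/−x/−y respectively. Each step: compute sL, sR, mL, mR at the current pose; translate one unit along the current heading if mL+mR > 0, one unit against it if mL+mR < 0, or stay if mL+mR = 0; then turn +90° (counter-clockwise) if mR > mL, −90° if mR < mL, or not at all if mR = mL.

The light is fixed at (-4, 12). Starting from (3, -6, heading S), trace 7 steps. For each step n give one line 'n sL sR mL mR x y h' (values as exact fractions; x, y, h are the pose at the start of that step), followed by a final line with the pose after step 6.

n=0: pose=(3,-6,S); sL=8/25, sR=5/13; mL=5/13, mR=83/650; mL+mR=333/650 → advance +1; mR−mL=-167/650 → turn -1·90°
n=1: pose=(3,-7,W); sL=160/509, sR=160/281; mL=160/281, mR=4240/143029; mL+mR=85680/143029 → advance +1; mR−mL=-77200/143029 → turn -1·90°
n=2: pose=(2,-7,N); sL=80/149, sR=16/37; mL=16/37, mR=1768/5513; mL+mR=4152/5513 → advance +1; mR−mL=-616/5513 → turn -1·90°
n=3: pose=(2,-6,E); sL=160/289, sR=32/101; mL=32/101, mR=11536/29189; mL+mR=20784/29189 → advance +1; mR−mL=2288/29189 → turn +1·90°
n=4: pose=(3,-6,N); sL=10/17, sR=40/89; mL=40/89, mR=550/1513; mL+mR=1230/1513 → advance +1; mR−mL=-130/1513 → turn -1·90°
n=5: pose=(3,-5,E); sL=160/277, sR=160/481; mL=160/481, mR=54800/133237; mL+mR=99120/133237 → advance +1; mR−mL=10480/133237 → turn +1·90°
n=6: pose=(4,-5,N); sL=16/25, sR=80/173; mL=80/173, mR=1768/4325; mL+mR=3768/4325 → advance +1; mR−mL=-232/4325 → turn -1·90°

0 8/25 5/13 5/13 83/650 3 -6 S
1 160/509 160/281 160/281 4240/143029 3 -7 W
2 80/149 16/37 16/37 1768/5513 2 -7 N
3 160/289 32/101 32/101 11536/29189 2 -6 E
4 10/17 40/89 40/89 550/1513 3 -6 N
5 160/277 160/481 160/481 54800/133237 3 -5 E
6 16/25 80/173 80/173 1768/4325 4 -5 N
final 4 -4 E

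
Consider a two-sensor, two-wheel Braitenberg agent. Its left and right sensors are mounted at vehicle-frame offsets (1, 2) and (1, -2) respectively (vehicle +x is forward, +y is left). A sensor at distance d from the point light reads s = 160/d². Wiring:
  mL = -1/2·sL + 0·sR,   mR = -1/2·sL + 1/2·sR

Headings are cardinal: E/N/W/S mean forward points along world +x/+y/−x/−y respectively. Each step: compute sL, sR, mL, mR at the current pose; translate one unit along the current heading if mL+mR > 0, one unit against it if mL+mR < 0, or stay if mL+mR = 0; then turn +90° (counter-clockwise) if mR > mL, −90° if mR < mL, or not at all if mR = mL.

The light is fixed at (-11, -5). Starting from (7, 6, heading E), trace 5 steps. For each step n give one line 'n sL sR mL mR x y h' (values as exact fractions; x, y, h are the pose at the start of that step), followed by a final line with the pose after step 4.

0 16/53 80/221 -8/53 352/11713 7 6 E
1 160/369 32/101 -80/369 -2176/37269 6 6 N
2 1/2 2/5 -1/4 -1/20 6 5 W
3 160/481 160/337 -80/481 11520/162097 7 5 S
4 16/53 80/221 -8/53 352/11713 7 6 E
final 6 6 N

n=0: pose=(7,6,E); sL=16/53, sR=80/221; mL=-8/53, mR=352/11713; mL+mR=-1416/11713 → advance -1; mR−mL=40/221 → turn +1·90°
n=1: pose=(6,6,N); sL=160/369, sR=32/101; mL=-80/369, mR=-2176/37269; mL+mR=-10256/37269 → advance -1; mR−mL=16/101 → turn +1·90°
n=2: pose=(6,5,W); sL=1/2, sR=2/5; mL=-1/4, mR=-1/20; mL+mR=-3/10 → advance -1; mR−mL=1/5 → turn +1·90°
n=3: pose=(7,5,S); sL=160/481, sR=160/337; mL=-80/481, mR=11520/162097; mL+mR=-15440/162097 → advance -1; mR−mL=80/337 → turn +1·90°
n=4: pose=(7,6,E); sL=16/53, sR=80/221; mL=-8/53, mR=352/11713; mL+mR=-1416/11713 → advance -1; mR−mL=40/221 → turn +1·90°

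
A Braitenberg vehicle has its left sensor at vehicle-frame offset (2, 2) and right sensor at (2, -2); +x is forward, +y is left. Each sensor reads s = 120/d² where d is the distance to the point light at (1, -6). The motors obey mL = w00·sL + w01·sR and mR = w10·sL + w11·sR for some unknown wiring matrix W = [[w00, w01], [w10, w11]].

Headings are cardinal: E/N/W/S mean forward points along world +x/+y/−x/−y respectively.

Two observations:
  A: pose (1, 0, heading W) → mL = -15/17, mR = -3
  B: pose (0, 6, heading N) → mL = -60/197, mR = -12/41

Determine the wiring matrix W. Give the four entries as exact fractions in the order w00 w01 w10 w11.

0 -1/2 -1/2 0

obs A: pose=(1,0,W) → sL=6, sR=30/17, mL=-15/17, mR=-3
obs B: pose=(0,6,N) → sL=24/41, sR=120/197, mL=-60/197, mR=-12/41
sensor matrix S = [[6, 30/17], [24/41, 120/197]]; det S = 360000/137309
solve [mL_A; mL_B] = S·[w00; w01] and [mR_A; mR_B] = S·[w10; w11]:
  w00 = 0, w01 = -1/2, w10 = -1/2, w11 = 0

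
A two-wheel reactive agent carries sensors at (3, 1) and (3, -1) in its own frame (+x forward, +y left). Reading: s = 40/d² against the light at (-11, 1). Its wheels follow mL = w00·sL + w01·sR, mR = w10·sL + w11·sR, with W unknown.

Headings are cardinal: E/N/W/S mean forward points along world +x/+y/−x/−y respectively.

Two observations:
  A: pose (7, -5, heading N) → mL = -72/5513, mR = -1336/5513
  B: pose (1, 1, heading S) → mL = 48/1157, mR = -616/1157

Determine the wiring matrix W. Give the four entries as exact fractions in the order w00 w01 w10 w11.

obs A: pose=(7,-5,N) → sL=20/149, sR=4/37, mL=-72/5513, mR=-1336/5513
obs B: pose=(1,1,S) → sL=20/89, sR=4/13, mL=48/1157, mR=-616/1157
sensor matrix S = [[20/149, 4/37], [20/89, 4/13]]; det S = 108480/6378541
solve [mL_A; mL_B] = S·[w00; w01] and [mR_A; mR_B] = S·[w10; w11]:
  w00 = -1/2, w01 = 1/2, w10 = -1, w11 = -1

-1/2 1/2 -1 -1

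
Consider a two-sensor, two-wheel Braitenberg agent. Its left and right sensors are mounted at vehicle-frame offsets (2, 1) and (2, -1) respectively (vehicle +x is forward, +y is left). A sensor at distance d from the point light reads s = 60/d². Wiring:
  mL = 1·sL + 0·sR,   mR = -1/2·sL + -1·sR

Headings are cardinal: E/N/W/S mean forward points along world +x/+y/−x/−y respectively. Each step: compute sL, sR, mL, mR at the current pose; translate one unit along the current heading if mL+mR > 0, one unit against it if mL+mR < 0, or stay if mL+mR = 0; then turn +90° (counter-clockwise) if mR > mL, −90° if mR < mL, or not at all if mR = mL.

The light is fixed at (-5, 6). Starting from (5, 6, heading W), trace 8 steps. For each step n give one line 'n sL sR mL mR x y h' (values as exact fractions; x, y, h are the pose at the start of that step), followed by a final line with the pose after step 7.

n=0: pose=(5,6,W); sL=12/13, sR=12/13; mL=12/13, mR=-18/13; mL+mR=-6/13 → advance -1; mR−mL=-30/13 → turn -1·90°
n=1: pose=(6,6,N); sL=15/26, sR=15/37; mL=15/26, mR=-1335/1924; mL+mR=-225/1924 → advance -1; mR−mL=-2445/1924 → turn -1·90°
n=2: pose=(6,5,E); sL=60/169, sR=60/173; mL=60/169, mR=-15330/29237; mL+mR=-4950/29237 → advance -1; mR−mL=-25710/29237 → turn -1·90°
n=3: pose=(5,5,S); sL=6/13, sR=2/3; mL=6/13, mR=-35/39; mL+mR=-17/39 → advance -1; mR−mL=-53/39 → turn -1·90°
n=4: pose=(5,6,W); sL=12/13, sR=12/13; mL=12/13, mR=-18/13; mL+mR=-6/13 → advance -1; mR−mL=-30/13 → turn -1·90°
n=5: pose=(6,6,N); sL=15/26, sR=15/37; mL=15/26, mR=-1335/1924; mL+mR=-225/1924 → advance -1; mR−mL=-2445/1924 → turn -1·90°
n=6: pose=(6,5,E); sL=60/169, sR=60/173; mL=60/169, mR=-15330/29237; mL+mR=-4950/29237 → advance -1; mR−mL=-25710/29237 → turn -1·90°
n=7: pose=(5,5,S); sL=6/13, sR=2/3; mL=6/13, mR=-35/39; mL+mR=-17/39 → advance -1; mR−mL=-53/39 → turn -1·90°

0 12/13 12/13 12/13 -18/13 5 6 W
1 15/26 15/37 15/26 -1335/1924 6 6 N
2 60/169 60/173 60/169 -15330/29237 6 5 E
3 6/13 2/3 6/13 -35/39 5 5 S
4 12/13 12/13 12/13 -18/13 5 6 W
5 15/26 15/37 15/26 -1335/1924 6 6 N
6 60/169 60/173 60/169 -15330/29237 6 5 E
7 6/13 2/3 6/13 -35/39 5 5 S
final 5 6 W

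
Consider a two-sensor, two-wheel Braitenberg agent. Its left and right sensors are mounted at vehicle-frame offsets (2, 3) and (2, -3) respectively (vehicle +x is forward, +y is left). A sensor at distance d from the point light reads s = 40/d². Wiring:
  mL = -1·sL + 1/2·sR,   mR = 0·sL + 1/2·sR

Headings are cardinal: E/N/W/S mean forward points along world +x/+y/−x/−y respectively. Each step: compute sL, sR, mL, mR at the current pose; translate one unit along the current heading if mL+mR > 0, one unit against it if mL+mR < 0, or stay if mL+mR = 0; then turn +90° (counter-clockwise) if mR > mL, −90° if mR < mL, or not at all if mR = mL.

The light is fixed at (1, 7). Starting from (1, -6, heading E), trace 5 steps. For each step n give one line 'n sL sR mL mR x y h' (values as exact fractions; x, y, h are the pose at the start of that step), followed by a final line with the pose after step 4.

n=0: pose=(1,-6,E); sL=5/13, sR=2/13; mL=-4/13, mR=1/13; mL+mR=-3/13 → advance -1; mR−mL=5/13 → turn +1·90°
n=1: pose=(0,-6,N); sL=40/137, sR=8/25; mL=-452/3425, mR=4/25; mL+mR=96/3425 → advance +1; mR−mL=40/137 → turn +1·90°
n=2: pose=(0,-5,W); sL=20/117, sR=4/9; mL=2/39, mR=2/9; mL+mR=32/117 → advance +1; mR−mL=20/117 → turn +1·90°
n=3: pose=(-1,-5,S); sL=40/197, sR=40/221; mL=-4900/43537, mR=20/221; mL+mR=-960/43537 → advance -1; mR−mL=40/197 → turn +1·90°
n=4: pose=(-1,-4,E); sL=5/8, sR=10/49; mL=-205/392, mR=5/49; mL+mR=-165/392 → advance -1; mR−mL=5/8 → turn +1·90°

0 5/13 2/13 -4/13 1/13 1 -6 E
1 40/137 8/25 -452/3425 4/25 0 -6 N
2 20/117 4/9 2/39 2/9 0 -5 W
3 40/197 40/221 -4900/43537 20/221 -1 -5 S
4 5/8 10/49 -205/392 5/49 -1 -4 E
final -2 -4 N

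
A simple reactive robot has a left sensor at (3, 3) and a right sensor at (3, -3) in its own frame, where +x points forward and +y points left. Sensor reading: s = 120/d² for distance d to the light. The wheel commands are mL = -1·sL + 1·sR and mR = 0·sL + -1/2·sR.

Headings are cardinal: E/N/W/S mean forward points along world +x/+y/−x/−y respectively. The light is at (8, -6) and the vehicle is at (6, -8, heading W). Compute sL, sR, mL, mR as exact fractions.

left sensor world pos  = (3, -11); dL² = 50
right sensor world pos = (3, -5); dR² = 26
sL = 120/50 = 12/5
sR = 120/26 = 60/13
mL = -1·sL + 1·sR = 144/65
mR = 0·sL + -1/2·sR = -30/13

12/5 60/13 144/65 -30/13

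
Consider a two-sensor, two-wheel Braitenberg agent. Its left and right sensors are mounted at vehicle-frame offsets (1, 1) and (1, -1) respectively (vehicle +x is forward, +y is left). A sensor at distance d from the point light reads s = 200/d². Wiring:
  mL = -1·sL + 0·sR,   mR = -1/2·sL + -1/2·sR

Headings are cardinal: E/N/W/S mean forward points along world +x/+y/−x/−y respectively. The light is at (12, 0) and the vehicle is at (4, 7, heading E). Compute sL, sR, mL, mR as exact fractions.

left sensor world pos  = (5, 8); dL² = 113
right sensor world pos = (5, 6); dR² = 85
sL = 200/113 = 200/113
sR = 200/85 = 40/17
mL = -1·sL + 0·sR = -200/113
mR = -1/2·sL + -1/2·sR = -3960/1921

200/113 40/17 -200/113 -3960/1921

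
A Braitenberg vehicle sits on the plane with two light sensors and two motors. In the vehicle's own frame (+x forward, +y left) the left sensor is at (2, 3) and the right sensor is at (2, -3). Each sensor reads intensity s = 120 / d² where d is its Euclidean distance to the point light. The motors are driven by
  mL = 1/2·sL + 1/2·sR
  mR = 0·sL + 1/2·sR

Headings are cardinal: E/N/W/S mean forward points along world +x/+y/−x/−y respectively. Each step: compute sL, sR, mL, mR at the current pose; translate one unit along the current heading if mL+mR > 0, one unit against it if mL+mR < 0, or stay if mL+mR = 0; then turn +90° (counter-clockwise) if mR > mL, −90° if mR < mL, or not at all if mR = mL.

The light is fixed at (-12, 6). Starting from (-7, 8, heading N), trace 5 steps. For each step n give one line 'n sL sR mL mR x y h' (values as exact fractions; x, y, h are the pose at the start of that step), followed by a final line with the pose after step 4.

n=0: pose=(-7,8,N); sL=6, sR=3/2; mL=15/4, mR=3/4; mL+mR=9/2 → advance +1; mR−mL=-3 → turn -1·90°
n=1: pose=(-7,9,E); sL=24/17, sR=120/49; mL=1608/833, mR=60/49; mL+mR=2628/833 → advance +1; mR−mL=-12/17 → turn -1·90°
n=2: pose=(-6,9,S); sL=60/41, sR=12; mL=276/41, mR=6; mL+mR=522/41 → advance +1; mR−mL=-30/41 → turn -1·90°
n=3: pose=(-6,8,W); sL=120/17, sR=120/41; mL=3480/697, mR=60/41; mL+mR=4500/697 → advance +1; mR−mL=-60/17 → turn -1·90°
n=4: pose=(-7,8,N); sL=6, sR=3/2; mL=15/4, mR=3/4; mL+mR=9/2 → advance +1; mR−mL=-3 → turn -1·90°

0 6 3/2 15/4 3/4 -7 8 N
1 24/17 120/49 1608/833 60/49 -7 9 E
2 60/41 12 276/41 6 -6 9 S
3 120/17 120/41 3480/697 60/41 -6 8 W
4 6 3/2 15/4 3/4 -7 8 N
final -7 9 E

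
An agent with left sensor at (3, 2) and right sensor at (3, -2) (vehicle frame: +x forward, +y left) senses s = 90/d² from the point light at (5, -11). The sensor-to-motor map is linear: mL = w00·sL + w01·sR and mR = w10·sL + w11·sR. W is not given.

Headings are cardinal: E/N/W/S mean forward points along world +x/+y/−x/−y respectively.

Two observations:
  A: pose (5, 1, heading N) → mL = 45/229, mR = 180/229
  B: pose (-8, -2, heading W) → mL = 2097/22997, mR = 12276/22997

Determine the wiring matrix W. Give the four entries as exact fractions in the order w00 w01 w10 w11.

obs A: pose=(5,1,N) → sL=90/229, sR=90/229, mL=45/229, mR=180/229
obs B: pose=(-8,-2,W) → sL=18/61, sR=90/377, mL=2097/22997, mR=12276/22997
sensor matrix S = [[90/229, 90/229], [18/61, 90/377]]; det S = -116640/5266313
solve [mL_A; mL_B] = S·[w00; w01] and [mR_A; mR_B] = S·[w10; w11]:
  w00 = -1/2, w01 = 1, w10 = 1, w11 = 1

-1/2 1 1 1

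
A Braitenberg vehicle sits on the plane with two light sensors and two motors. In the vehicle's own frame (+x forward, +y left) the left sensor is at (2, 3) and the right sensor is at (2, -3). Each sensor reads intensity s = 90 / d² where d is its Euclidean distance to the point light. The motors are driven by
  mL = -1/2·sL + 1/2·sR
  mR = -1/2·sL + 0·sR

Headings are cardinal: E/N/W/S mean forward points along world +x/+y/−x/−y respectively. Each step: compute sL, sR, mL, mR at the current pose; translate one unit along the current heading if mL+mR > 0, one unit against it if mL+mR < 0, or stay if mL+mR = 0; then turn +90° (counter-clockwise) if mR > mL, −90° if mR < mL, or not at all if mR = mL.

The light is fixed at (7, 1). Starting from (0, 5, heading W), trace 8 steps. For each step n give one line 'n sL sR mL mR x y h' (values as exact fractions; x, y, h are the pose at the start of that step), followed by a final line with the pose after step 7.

0 45/41 9/13 -108/533 -45/82 0 5 W
1 10/13 2 8/13 -5/13 1 5 N
2 9/8 9/2 27/16 -9/16 1 6 E
3 90/13 90/73 -2700/949 -45/13 2 6 S
4 45/29 9/13 -162/377 -45/58 2 7 W
5 90/113 18/13 432/1469 -45/113 3 7 N
6 45/34 45/4 675/136 -45/68 3 6 E
7 10 2 -4 -5 4 6 S
final 4 7 W

n=0: pose=(0,5,W); sL=45/41, sR=9/13; mL=-108/533, mR=-45/82; mL+mR=-801/1066 → advance -1; mR−mL=-9/26 → turn -1·90°
n=1: pose=(1,5,N); sL=10/13, sR=2; mL=8/13, mR=-5/13; mL+mR=3/13 → advance +1; mR−mL=-1 → turn -1·90°
n=2: pose=(1,6,E); sL=9/8, sR=9/2; mL=27/16, mR=-9/16; mL+mR=9/8 → advance +1; mR−mL=-9/4 → turn -1·90°
n=3: pose=(2,6,S); sL=90/13, sR=90/73; mL=-2700/949, mR=-45/13; mL+mR=-5985/949 → advance -1; mR−mL=-45/73 → turn -1·90°
n=4: pose=(2,7,W); sL=45/29, sR=9/13; mL=-162/377, mR=-45/58; mL+mR=-909/754 → advance -1; mR−mL=-9/26 → turn -1·90°
n=5: pose=(3,7,N); sL=90/113, sR=18/13; mL=432/1469, mR=-45/113; mL+mR=-153/1469 → advance -1; mR−mL=-9/13 → turn -1·90°
n=6: pose=(3,6,E); sL=45/34, sR=45/4; mL=675/136, mR=-45/68; mL+mR=585/136 → advance +1; mR−mL=-45/8 → turn -1·90°
n=7: pose=(4,6,S); sL=10, sR=2; mL=-4, mR=-5; mL+mR=-9 → advance -1; mR−mL=-1 → turn -1·90°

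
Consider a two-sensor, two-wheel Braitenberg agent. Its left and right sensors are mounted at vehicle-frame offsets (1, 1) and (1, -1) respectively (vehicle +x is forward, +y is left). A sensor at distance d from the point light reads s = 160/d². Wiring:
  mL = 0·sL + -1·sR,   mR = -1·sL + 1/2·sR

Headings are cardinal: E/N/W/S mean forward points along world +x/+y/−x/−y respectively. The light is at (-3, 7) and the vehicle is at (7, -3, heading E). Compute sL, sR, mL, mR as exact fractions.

80/101 80/121 -80/121 -5640/12221

left sensor world pos  = (8, -2); dL² = 202
right sensor world pos = (8, -4); dR² = 242
sL = 160/202 = 80/101
sR = 160/242 = 80/121
mL = 0·sL + -1·sR = -80/121
mR = -1·sL + 1/2·sR = -5640/12221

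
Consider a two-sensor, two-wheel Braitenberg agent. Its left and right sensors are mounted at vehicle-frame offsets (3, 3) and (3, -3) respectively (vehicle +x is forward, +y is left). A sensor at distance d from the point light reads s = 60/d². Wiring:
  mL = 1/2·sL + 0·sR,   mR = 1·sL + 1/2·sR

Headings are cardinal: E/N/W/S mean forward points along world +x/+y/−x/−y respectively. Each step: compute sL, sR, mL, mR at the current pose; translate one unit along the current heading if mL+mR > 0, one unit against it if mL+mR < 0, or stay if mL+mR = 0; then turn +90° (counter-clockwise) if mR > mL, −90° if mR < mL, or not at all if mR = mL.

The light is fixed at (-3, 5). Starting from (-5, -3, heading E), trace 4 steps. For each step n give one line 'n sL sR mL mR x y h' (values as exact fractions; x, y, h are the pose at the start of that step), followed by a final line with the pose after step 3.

0 30/13 30/61 15/13 2025/793 -5 -3 E
1 60/41 60/29 30/41 2970/1189 -4 -3 N
2 15/29 15/8 15/58 675/464 -4 -2 W
3 60/101 12/25 30/101 2106/2525 -5 -2 S
final -5 -3 E

n=0: pose=(-5,-3,E); sL=30/13, sR=30/61; mL=15/13, mR=2025/793; mL+mR=2940/793 → advance +1; mR−mL=1110/793 → turn +1·90°
n=1: pose=(-4,-3,N); sL=60/41, sR=60/29; mL=30/41, mR=2970/1189; mL+mR=3840/1189 → advance +1; mR−mL=2100/1189 → turn +1·90°
n=2: pose=(-4,-2,W); sL=15/29, sR=15/8; mL=15/58, mR=675/464; mL+mR=795/464 → advance +1; mR−mL=555/464 → turn +1·90°
n=3: pose=(-5,-2,S); sL=60/101, sR=12/25; mL=30/101, mR=2106/2525; mL+mR=2856/2525 → advance +1; mR−mL=1356/2525 → turn +1·90°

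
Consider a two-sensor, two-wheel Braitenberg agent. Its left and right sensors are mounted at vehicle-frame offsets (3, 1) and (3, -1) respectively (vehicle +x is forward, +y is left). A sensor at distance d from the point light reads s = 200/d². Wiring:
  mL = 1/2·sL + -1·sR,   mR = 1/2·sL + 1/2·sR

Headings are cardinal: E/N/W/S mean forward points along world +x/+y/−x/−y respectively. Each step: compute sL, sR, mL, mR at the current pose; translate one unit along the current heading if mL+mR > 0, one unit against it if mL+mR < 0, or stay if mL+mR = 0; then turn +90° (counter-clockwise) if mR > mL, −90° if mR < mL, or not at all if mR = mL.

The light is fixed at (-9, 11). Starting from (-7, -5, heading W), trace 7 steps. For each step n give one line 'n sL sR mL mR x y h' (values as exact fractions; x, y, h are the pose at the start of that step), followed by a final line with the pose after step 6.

0 20/29 100/113 -1770/3277 2580/3277 -7 -5 W
1 40/73 200/361 -7380/26353 14520/26353 -8 -5 S
2 25/34 10/17 -15/68 45/68 -8 -6 E
3 200/197 40/41 -3780/8077 8040/8077 -7 -6 N
4 20/29 100/113 -1770/3277 2580/3277 -7 -5 W
5 40/73 200/361 -7380/26353 14520/26353 -8 -5 S
6 25/34 10/17 -15/68 45/68 -8 -6 E
final -7 -6 N

n=0: pose=(-7,-5,W); sL=20/29, sR=100/113; mL=-1770/3277, mR=2580/3277; mL+mR=810/3277 → advance +1; mR−mL=150/113 → turn +1·90°
n=1: pose=(-8,-5,S); sL=40/73, sR=200/361; mL=-7380/26353, mR=14520/26353; mL+mR=7140/26353 → advance +1; mR−mL=300/361 → turn +1·90°
n=2: pose=(-8,-6,E); sL=25/34, sR=10/17; mL=-15/68, mR=45/68; mL+mR=15/34 → advance +1; mR−mL=15/17 → turn +1·90°
n=3: pose=(-7,-6,N); sL=200/197, sR=40/41; mL=-3780/8077, mR=8040/8077; mL+mR=4260/8077 → advance +1; mR−mL=60/41 → turn +1·90°
n=4: pose=(-7,-5,W); sL=20/29, sR=100/113; mL=-1770/3277, mR=2580/3277; mL+mR=810/3277 → advance +1; mR−mL=150/113 → turn +1·90°
n=5: pose=(-8,-5,S); sL=40/73, sR=200/361; mL=-7380/26353, mR=14520/26353; mL+mR=7140/26353 → advance +1; mR−mL=300/361 → turn +1·90°
n=6: pose=(-8,-6,E); sL=25/34, sR=10/17; mL=-15/68, mR=45/68; mL+mR=15/34 → advance +1; mR−mL=15/17 → turn +1·90°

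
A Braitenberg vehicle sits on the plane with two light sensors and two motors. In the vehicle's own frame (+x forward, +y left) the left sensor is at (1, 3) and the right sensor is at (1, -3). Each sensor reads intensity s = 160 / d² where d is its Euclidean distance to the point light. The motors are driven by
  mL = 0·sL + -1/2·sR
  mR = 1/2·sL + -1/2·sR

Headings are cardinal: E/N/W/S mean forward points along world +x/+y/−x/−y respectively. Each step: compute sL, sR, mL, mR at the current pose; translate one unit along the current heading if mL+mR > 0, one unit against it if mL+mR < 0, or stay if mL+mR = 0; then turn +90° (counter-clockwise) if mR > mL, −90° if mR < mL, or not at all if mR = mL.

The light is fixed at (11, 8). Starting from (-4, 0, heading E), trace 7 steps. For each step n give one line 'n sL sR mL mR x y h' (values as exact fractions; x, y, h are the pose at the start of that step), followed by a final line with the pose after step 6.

n=0: pose=(-4,0,E); sL=160/221, sR=160/317; mL=-80/317, mR=7680/70057; mL+mR=-10000/70057 → advance -1; mR−mL=80/221 → turn +1·90°
n=1: pose=(-5,0,N); sL=16/41, sR=80/109; mL=-40/109, mR=-768/4469; mL+mR=-2408/4469 → advance -1; mR−mL=8/41 → turn +1·90°
n=2: pose=(-5,-1,W); sL=160/433, sR=32/65; mL=-16/65, mR=-1728/28145; mL+mR=-8656/28145 → advance -1; mR−mL=80/433 → turn +1·90°
n=3: pose=(-4,-1,S); sL=40/61, sR=20/53; mL=-10/53, mR=450/3233; mL+mR=-160/3233 → advance -1; mR−mL=20/61 → turn +1·90°
n=4: pose=(-4,0,E); sL=160/221, sR=160/317; mL=-80/317, mR=7680/70057; mL+mR=-10000/70057 → advance -1; mR−mL=80/221 → turn +1·90°
n=5: pose=(-5,0,N); sL=16/41, sR=80/109; mL=-40/109, mR=-768/4469; mL+mR=-2408/4469 → advance -1; mR−mL=8/41 → turn +1·90°
n=6: pose=(-5,-1,W); sL=160/433, sR=32/65; mL=-16/65, mR=-1728/28145; mL+mR=-8656/28145 → advance -1; mR−mL=80/433 → turn +1·90°

0 160/221 160/317 -80/317 7680/70057 -4 0 E
1 16/41 80/109 -40/109 -768/4469 -5 0 N
2 160/433 32/65 -16/65 -1728/28145 -5 -1 W
3 40/61 20/53 -10/53 450/3233 -4 -1 S
4 160/221 160/317 -80/317 7680/70057 -4 0 E
5 16/41 80/109 -40/109 -768/4469 -5 0 N
6 160/433 32/65 -16/65 -1728/28145 -5 -1 W
final -4 -1 S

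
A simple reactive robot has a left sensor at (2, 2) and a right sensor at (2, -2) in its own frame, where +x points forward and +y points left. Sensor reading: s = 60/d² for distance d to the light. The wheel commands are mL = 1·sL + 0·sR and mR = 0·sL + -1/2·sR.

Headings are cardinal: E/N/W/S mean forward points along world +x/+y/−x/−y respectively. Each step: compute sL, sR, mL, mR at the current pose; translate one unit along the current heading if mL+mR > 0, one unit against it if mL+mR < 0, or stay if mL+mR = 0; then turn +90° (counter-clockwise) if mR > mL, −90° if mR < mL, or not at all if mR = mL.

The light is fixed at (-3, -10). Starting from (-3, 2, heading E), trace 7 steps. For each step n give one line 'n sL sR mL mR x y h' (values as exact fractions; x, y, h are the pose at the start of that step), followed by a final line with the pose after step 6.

n=0: pose=(-3,2,E); sL=3/10, sR=15/26; mL=3/10, mR=-15/52; mL+mR=3/260 → advance +1; mR−mL=-153/260 → turn -1·90°
n=1: pose=(-2,2,S); sL=60/109, sR=60/101; mL=60/109, mR=-30/101; mL+mR=2790/11009 → advance +1; mR−mL=-9330/11009 → turn -1·90°
n=2: pose=(-2,1,W); sL=30/41, sR=6/17; mL=30/41, mR=-3/17; mL+mR=387/697 → advance +1; mR−mL=-633/697 → turn -1·90°
n=3: pose=(-3,1,N); sL=60/173, sR=60/173; mL=60/173, mR=-30/173; mL+mR=30/173 → advance +1; mR−mL=-90/173 → turn -1·90°
n=4: pose=(-3,2,E); sL=3/10, sR=15/26; mL=3/10, mR=-15/52; mL+mR=3/260 → advance +1; mR−mL=-153/260 → turn -1·90°
n=5: pose=(-2,2,S); sL=60/109, sR=60/101; mL=60/109, mR=-30/101; mL+mR=2790/11009 → advance +1; mR−mL=-9330/11009 → turn -1·90°
n=6: pose=(-2,1,W); sL=30/41, sR=6/17; mL=30/41, mR=-3/17; mL+mR=387/697 → advance +1; mR−mL=-633/697 → turn -1·90°

0 3/10 15/26 3/10 -15/52 -3 2 E
1 60/109 60/101 60/109 -30/101 -2 2 S
2 30/41 6/17 30/41 -3/17 -2 1 W
3 60/173 60/173 60/173 -30/173 -3 1 N
4 3/10 15/26 3/10 -15/52 -3 2 E
5 60/109 60/101 60/109 -30/101 -2 2 S
6 30/41 6/17 30/41 -3/17 -2 1 W
final -3 1 N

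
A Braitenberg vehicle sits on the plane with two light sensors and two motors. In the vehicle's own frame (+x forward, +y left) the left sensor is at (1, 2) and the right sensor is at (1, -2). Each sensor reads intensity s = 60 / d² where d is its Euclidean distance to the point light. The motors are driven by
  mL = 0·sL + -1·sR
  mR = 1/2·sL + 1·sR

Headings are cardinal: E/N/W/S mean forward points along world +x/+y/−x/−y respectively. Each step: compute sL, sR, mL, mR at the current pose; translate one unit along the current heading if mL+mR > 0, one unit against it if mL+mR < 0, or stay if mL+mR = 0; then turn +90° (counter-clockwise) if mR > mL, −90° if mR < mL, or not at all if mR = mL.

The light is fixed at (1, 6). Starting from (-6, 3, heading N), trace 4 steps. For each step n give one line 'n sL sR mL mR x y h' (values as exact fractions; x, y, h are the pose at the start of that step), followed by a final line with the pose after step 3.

0 12/17 60/29 -60/29 1194/493 -6 3 N
1 3/4 15/16 -15/16 21/16 -6 4 W
2 4/3 60/109 -60/109 398/327 -7 4 S
3 6/5 30/37 -30/37 261/185 -7 3 E
final -6 3 N

n=0: pose=(-6,3,N); sL=12/17, sR=60/29; mL=-60/29, mR=1194/493; mL+mR=6/17 → advance +1; mR−mL=2214/493 → turn +1·90°
n=1: pose=(-6,4,W); sL=3/4, sR=15/16; mL=-15/16, mR=21/16; mL+mR=3/8 → advance +1; mR−mL=9/4 → turn +1·90°
n=2: pose=(-7,4,S); sL=4/3, sR=60/109; mL=-60/109, mR=398/327; mL+mR=2/3 → advance +1; mR−mL=578/327 → turn +1·90°
n=3: pose=(-7,3,E); sL=6/5, sR=30/37; mL=-30/37, mR=261/185; mL+mR=3/5 → advance +1; mR−mL=411/185 → turn +1·90°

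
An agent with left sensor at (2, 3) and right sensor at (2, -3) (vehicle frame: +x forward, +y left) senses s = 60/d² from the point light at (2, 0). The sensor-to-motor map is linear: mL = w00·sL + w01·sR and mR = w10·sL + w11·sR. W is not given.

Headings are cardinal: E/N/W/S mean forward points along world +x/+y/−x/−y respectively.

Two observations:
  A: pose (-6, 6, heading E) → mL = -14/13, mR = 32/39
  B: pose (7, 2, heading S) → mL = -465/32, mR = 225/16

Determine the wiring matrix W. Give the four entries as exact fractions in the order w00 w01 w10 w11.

1/2 -1 -1 1

obs A: pose=(-6,6,E) → sL=20/39, sR=4/3, mL=-14/13, mR=32/39
obs B: pose=(7,2,S) → sL=15/16, sR=15, mL=-465/32, mR=225/16
sensor matrix S = [[20/39, 4/3], [15/16, 15]]; det S = 335/52
solve [mL_A; mL_B] = S·[w00; w01] and [mR_A; mR_B] = S·[w10; w11]:
  w00 = 1/2, w01 = -1, w10 = -1, w11 = 1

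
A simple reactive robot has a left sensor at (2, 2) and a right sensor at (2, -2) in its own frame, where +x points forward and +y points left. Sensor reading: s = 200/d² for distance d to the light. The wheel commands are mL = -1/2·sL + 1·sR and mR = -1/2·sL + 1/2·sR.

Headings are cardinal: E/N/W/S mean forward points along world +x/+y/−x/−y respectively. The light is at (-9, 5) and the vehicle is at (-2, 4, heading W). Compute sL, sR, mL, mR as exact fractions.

left sensor world pos  = (-4, 2); dL² = 34
right sensor world pos = (-4, 6); dR² = 26
sL = 200/34 = 100/17
sR = 200/26 = 100/13
mL = -1/2·sL + 1·sR = 1050/221
mR = -1/2·sL + 1/2·sR = 200/221

100/17 100/13 1050/221 200/221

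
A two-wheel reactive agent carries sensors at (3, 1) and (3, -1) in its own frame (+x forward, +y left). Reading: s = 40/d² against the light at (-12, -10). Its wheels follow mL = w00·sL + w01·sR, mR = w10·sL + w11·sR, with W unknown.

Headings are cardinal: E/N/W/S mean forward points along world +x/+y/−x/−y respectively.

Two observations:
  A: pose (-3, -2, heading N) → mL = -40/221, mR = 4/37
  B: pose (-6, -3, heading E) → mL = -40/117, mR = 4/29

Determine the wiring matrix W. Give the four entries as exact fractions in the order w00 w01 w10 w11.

obs A: pose=(-3,-2,N) → sL=8/37, sR=40/221, mL=-40/221, mR=4/37
obs B: pose=(-6,-3,E) → sL=8/29, sR=40/117, mL=-40/117, mR=4/29
sensor matrix S = [[8/37, 40/221], [8/29, 40/117]]; det S = 51200/2134197
solve [mL_A; mL_B] = S·[w00; w01] and [mR_A; mR_B] = S·[w10; w11]:
  w00 = 0, w01 = -1, w10 = 1/2, w11 = 0

0 -1 1/2 0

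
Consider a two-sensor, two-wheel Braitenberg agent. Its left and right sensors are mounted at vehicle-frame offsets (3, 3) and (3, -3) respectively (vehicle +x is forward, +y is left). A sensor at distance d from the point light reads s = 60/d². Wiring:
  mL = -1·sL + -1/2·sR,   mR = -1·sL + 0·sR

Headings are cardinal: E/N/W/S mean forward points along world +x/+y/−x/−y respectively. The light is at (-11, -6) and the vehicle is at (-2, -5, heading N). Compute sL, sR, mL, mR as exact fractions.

15/13 3/8 -279/208 -15/13

left sensor world pos  = (-5, -2); dL² = 52
right sensor world pos = (1, -2); dR² = 160
sL = 60/52 = 15/13
sR = 60/160 = 3/8
mL = -1·sL + -1/2·sR = -279/208
mR = -1·sL + 0·sR = -15/13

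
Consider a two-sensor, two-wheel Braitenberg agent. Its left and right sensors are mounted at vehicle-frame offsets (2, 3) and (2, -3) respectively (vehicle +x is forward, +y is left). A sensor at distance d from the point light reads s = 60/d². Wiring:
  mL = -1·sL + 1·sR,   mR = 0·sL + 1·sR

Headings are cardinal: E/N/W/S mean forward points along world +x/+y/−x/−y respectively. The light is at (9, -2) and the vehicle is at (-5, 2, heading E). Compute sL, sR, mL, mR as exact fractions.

left sensor world pos  = (-3, 5); dL² = 193
right sensor world pos = (-3, -1); dR² = 145
sL = 60/193 = 60/193
sR = 60/145 = 12/29
mL = -1·sL + 1·sR = 576/5597
mR = 0·sL + 1·sR = 12/29

60/193 12/29 576/5597 12/29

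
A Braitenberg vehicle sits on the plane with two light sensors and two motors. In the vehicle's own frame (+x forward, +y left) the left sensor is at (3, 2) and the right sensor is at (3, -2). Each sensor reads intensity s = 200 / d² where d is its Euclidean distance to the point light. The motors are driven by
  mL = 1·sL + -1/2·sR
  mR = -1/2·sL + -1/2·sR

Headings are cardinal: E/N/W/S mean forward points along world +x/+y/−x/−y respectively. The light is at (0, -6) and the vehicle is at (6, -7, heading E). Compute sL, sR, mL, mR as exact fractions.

left sensor world pos  = (9, -5); dL² = 82
right sensor world pos = (9, -9); dR² = 90
sL = 200/82 = 100/41
sR = 200/90 = 20/9
mL = 1·sL + -1/2·sR = 490/369
mR = -1/2·sL + -1/2·sR = -860/369

100/41 20/9 490/369 -860/369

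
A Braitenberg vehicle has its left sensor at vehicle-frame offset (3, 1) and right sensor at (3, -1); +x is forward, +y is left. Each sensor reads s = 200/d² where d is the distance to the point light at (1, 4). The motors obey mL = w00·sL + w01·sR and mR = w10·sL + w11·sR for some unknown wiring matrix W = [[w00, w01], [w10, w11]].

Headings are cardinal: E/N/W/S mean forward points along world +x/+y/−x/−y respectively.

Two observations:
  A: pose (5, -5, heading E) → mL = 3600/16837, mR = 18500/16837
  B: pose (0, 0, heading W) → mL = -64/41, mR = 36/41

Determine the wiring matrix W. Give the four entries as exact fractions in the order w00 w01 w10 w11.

obs A: pose=(5,-5,E) → sL=200/113, sR=200/149, mL=3600/16837, mR=18500/16837
obs B: pose=(0,0,W) → sL=200/41, sR=8, mL=-64/41, mR=36/41
sensor matrix S = [[200/113, 200/149], [200/41, 8]]; det S = 5254400/690317
solve [mL_A; mL_B] = S·[w00; w01] and [mR_A; mR_B] = S·[w10; w11]:
  w00 = 1/2, w01 = -1/2, w10 = 1, w11 = -1/2

1/2 -1/2 1 -1/2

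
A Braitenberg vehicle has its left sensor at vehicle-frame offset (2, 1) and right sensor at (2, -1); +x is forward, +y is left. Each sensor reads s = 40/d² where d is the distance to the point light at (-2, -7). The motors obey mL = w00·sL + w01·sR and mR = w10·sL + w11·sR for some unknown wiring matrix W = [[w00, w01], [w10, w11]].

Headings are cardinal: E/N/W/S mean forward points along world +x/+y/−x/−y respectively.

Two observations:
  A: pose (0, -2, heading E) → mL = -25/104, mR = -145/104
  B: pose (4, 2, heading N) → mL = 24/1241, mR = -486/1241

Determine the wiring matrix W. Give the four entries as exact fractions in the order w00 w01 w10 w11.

obs A: pose=(0,-2,E) → sL=10/13, sR=5/4, mL=-25/104, mR=-145/104
obs B: pose=(4,2,N) → sL=20/73, sR=4/17, mL=24/1241, mR=-486/1241
sensor matrix S = [[10/13, 5/4], [20/73, 4/17]]; det S = -2605/16133
solve [mL_A; mL_B] = S·[w00; w01] and [mR_A; mR_B] = S·[w10; w11]:
  w00 = 1/2, w01 = -1/2, w10 = -1, w11 = -1/2

1/2 -1/2 -1 -1/2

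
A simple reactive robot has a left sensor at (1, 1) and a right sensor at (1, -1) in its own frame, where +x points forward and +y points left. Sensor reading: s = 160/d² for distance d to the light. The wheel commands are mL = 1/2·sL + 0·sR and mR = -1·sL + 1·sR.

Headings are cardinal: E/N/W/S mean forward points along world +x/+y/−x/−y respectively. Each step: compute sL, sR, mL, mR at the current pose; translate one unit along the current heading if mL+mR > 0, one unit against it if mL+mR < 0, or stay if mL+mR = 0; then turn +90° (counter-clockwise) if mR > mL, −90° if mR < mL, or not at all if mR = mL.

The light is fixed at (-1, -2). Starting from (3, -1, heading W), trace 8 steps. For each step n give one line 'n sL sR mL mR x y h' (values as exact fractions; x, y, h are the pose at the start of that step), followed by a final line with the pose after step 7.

0 160/9 160/13 80/9 -640/117 3 -1 W
1 20 8 10 -12 2 -1 N
2 160/17 160/17 80/17 0 2 -2 E
3 80/13 16 40/13 128/13 3 -2 S
4 32/5 160/29 16/5 -128/145 3 -3 E
5 4 8 2 4 4 -3 S
6 160/37 32/9 80/37 -256/333 4 -4 E
7 80/29 80/17 40/29 960/493 5 -4 S
final 5 -5 E

n=0: pose=(3,-1,W); sL=160/9, sR=160/13; mL=80/9, mR=-640/117; mL+mR=400/117 → advance +1; mR−mL=-560/39 → turn -1·90°
n=1: pose=(2,-1,N); sL=20, sR=8; mL=10, mR=-12; mL+mR=-2 → advance -1; mR−mL=-22 → turn -1·90°
n=2: pose=(2,-2,E); sL=160/17, sR=160/17; mL=80/17, mR=0; mL+mR=80/17 → advance +1; mR−mL=-80/17 → turn -1·90°
n=3: pose=(3,-2,S); sL=80/13, sR=16; mL=40/13, mR=128/13; mL+mR=168/13 → advance +1; mR−mL=88/13 → turn +1·90°
n=4: pose=(3,-3,E); sL=32/5, sR=160/29; mL=16/5, mR=-128/145; mL+mR=336/145 → advance +1; mR−mL=-592/145 → turn -1·90°
n=5: pose=(4,-3,S); sL=4, sR=8; mL=2, mR=4; mL+mR=6 → advance +1; mR−mL=2 → turn +1·90°
n=6: pose=(4,-4,E); sL=160/37, sR=32/9; mL=80/37, mR=-256/333; mL+mR=464/333 → advance +1; mR−mL=-976/333 → turn -1·90°
n=7: pose=(5,-4,S); sL=80/29, sR=80/17; mL=40/29, mR=960/493; mL+mR=1640/493 → advance +1; mR−mL=280/493 → turn +1·90°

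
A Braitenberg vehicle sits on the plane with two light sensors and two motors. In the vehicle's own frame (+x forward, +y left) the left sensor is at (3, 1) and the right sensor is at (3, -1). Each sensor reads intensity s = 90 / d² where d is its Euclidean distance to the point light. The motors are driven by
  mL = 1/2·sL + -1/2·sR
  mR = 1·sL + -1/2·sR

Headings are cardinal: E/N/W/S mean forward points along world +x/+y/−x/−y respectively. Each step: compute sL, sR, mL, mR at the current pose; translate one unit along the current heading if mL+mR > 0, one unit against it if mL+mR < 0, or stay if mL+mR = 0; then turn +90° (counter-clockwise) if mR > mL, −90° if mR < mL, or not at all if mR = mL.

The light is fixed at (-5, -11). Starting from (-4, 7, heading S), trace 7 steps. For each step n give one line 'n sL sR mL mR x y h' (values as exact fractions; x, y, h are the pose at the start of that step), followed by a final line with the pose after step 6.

n=0: pose=(-4,7,S); sL=90/229, sR=2/5; mL=-4/1145, mR=221/1145; mL+mR=217/1145 → advance +1; mR−mL=45/229 → turn +1·90°
n=1: pose=(-4,6,E); sL=9/34, sR=45/136; mL=-9/272, mR=27/272; mL+mR=9/136 → advance +1; mR−mL=9/68 → turn +1·90°
n=2: pose=(-3,6,N); sL=90/401, sR=90/409; mL=360/164009, mR=18765/164009; mL+mR=19125/164009 → advance +1; mR−mL=45/401 → turn +1·90°
n=3: pose=(-3,7,W); sL=9/29, sR=45/181; mL=162/5249, mR=1953/10498; mL+mR=2277/10498 → advance +1; mR−mL=9/58 → turn +1·90°
n=4: pose=(-4,7,S); sL=90/229, sR=2/5; mL=-4/1145, mR=221/1145; mL+mR=217/1145 → advance +1; mR−mL=45/229 → turn +1·90°
n=5: pose=(-4,6,E); sL=9/34, sR=45/136; mL=-9/272, mR=27/272; mL+mR=9/136 → advance +1; mR−mL=9/68 → turn +1·90°
n=6: pose=(-3,6,N); sL=90/401, sR=90/409; mL=360/164009, mR=18765/164009; mL+mR=19125/164009 → advance +1; mR−mL=45/401 → turn +1·90°

0 90/229 2/5 -4/1145 221/1145 -4 7 S
1 9/34 45/136 -9/272 27/272 -4 6 E
2 90/401 90/409 360/164009 18765/164009 -3 6 N
3 9/29 45/181 162/5249 1953/10498 -3 7 W
4 90/229 2/5 -4/1145 221/1145 -4 7 S
5 9/34 45/136 -9/272 27/272 -4 6 E
6 90/401 90/409 360/164009 18765/164009 -3 6 N
final -3 7 W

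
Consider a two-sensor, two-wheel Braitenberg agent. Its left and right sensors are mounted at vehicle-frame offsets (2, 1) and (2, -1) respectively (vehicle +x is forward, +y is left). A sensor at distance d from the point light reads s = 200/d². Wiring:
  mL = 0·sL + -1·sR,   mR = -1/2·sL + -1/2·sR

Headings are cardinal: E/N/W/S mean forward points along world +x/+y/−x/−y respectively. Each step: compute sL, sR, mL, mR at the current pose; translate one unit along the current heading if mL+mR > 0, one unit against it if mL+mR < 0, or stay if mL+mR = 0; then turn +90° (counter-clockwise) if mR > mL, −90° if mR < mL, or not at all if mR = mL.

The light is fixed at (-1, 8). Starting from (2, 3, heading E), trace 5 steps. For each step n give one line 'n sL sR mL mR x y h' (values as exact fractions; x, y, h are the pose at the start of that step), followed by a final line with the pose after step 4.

n=0: pose=(2,3,E); sL=200/41, sR=200/61; mL=-200/61, mR=-10200/2501; mL+mR=-18400/2501 → advance -1; mR−mL=-2000/2501 → turn -1·90°
n=1: pose=(1,3,S); sL=100/29, sR=4; mL=-4, mR=-108/29; mL+mR=-224/29 → advance -1; mR−mL=8/29 → turn +1·90°
n=2: pose=(1,4,E); sL=8, sR=200/41; mL=-200/41, mR=-264/41; mL+mR=-464/41 → advance -1; mR−mL=-64/41 → turn -1·90°
n=3: pose=(0,4,S); sL=5, sR=50/9; mL=-50/9, mR=-95/18; mL+mR=-65/6 → advance -1; mR−mL=5/18 → turn +1·90°
n=4: pose=(0,5,E); sL=200/13, sR=8; mL=-8, mR=-152/13; mL+mR=-256/13 → advance -1; mR−mL=-48/13 → turn -1·90°

0 200/41 200/61 -200/61 -10200/2501 2 3 E
1 100/29 4 -4 -108/29 1 3 S
2 8 200/41 -200/41 -264/41 1 4 E
3 5 50/9 -50/9 -95/18 0 4 S
4 200/13 8 -8 -152/13 0 5 E
final -1 5 S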